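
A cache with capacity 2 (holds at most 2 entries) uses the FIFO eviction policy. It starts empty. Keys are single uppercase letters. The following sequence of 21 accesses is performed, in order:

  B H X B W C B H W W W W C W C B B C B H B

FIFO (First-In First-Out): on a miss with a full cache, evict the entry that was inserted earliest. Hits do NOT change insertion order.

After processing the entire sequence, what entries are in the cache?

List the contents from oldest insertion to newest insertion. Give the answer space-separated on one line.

Answer: B H

Derivation:
FIFO simulation (capacity=2):
  1. access B: MISS. Cache (old->new): [B]
  2. access H: MISS. Cache (old->new): [B H]
  3. access X: MISS, evict B. Cache (old->new): [H X]
  4. access B: MISS, evict H. Cache (old->new): [X B]
  5. access W: MISS, evict X. Cache (old->new): [B W]
  6. access C: MISS, evict B. Cache (old->new): [W C]
  7. access B: MISS, evict W. Cache (old->new): [C B]
  8. access H: MISS, evict C. Cache (old->new): [B H]
  9. access W: MISS, evict B. Cache (old->new): [H W]
  10. access W: HIT. Cache (old->new): [H W]
  11. access W: HIT. Cache (old->new): [H W]
  12. access W: HIT. Cache (old->new): [H W]
  13. access C: MISS, evict H. Cache (old->new): [W C]
  14. access W: HIT. Cache (old->new): [W C]
  15. access C: HIT. Cache (old->new): [W C]
  16. access B: MISS, evict W. Cache (old->new): [C B]
  17. access B: HIT. Cache (old->new): [C B]
  18. access C: HIT. Cache (old->new): [C B]
  19. access B: HIT. Cache (old->new): [C B]
  20. access H: MISS, evict C. Cache (old->new): [B H]
  21. access B: HIT. Cache (old->new): [B H]
Total: 9 hits, 12 misses, 10 evictions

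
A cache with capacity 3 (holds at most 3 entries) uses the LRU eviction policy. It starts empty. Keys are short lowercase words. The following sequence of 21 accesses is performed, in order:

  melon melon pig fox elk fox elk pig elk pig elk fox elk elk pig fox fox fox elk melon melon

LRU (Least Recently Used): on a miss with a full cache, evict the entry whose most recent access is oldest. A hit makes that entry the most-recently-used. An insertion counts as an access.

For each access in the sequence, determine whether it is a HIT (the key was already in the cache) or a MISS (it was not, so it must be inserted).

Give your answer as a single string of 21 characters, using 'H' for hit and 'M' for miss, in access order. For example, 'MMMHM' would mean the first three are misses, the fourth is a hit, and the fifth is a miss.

LRU simulation (capacity=3):
  1. access melon: MISS. Cache (LRU->MRU): [melon]
  2. access melon: HIT. Cache (LRU->MRU): [melon]
  3. access pig: MISS. Cache (LRU->MRU): [melon pig]
  4. access fox: MISS. Cache (LRU->MRU): [melon pig fox]
  5. access elk: MISS, evict melon. Cache (LRU->MRU): [pig fox elk]
  6. access fox: HIT. Cache (LRU->MRU): [pig elk fox]
  7. access elk: HIT. Cache (LRU->MRU): [pig fox elk]
  8. access pig: HIT. Cache (LRU->MRU): [fox elk pig]
  9. access elk: HIT. Cache (LRU->MRU): [fox pig elk]
  10. access pig: HIT. Cache (LRU->MRU): [fox elk pig]
  11. access elk: HIT. Cache (LRU->MRU): [fox pig elk]
  12. access fox: HIT. Cache (LRU->MRU): [pig elk fox]
  13. access elk: HIT. Cache (LRU->MRU): [pig fox elk]
  14. access elk: HIT. Cache (LRU->MRU): [pig fox elk]
  15. access pig: HIT. Cache (LRU->MRU): [fox elk pig]
  16. access fox: HIT. Cache (LRU->MRU): [elk pig fox]
  17. access fox: HIT. Cache (LRU->MRU): [elk pig fox]
  18. access fox: HIT. Cache (LRU->MRU): [elk pig fox]
  19. access elk: HIT. Cache (LRU->MRU): [pig fox elk]
  20. access melon: MISS, evict pig. Cache (LRU->MRU): [fox elk melon]
  21. access melon: HIT. Cache (LRU->MRU): [fox elk melon]
Total: 16 hits, 5 misses, 2 evictions

Answer: MHMMMHHHHHHHHHHHHHHMH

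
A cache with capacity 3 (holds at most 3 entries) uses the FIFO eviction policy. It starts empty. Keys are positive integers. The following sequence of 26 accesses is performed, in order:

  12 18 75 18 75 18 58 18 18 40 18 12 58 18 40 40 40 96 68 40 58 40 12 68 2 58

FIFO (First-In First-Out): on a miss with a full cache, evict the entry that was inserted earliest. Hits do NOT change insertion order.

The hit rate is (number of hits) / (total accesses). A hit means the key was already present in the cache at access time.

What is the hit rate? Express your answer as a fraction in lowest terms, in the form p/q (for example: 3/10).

FIFO simulation (capacity=3):
  1. access 12: MISS. Cache (old->new): [12]
  2. access 18: MISS. Cache (old->new): [12 18]
  3. access 75: MISS. Cache (old->new): [12 18 75]
  4. access 18: HIT. Cache (old->new): [12 18 75]
  5. access 75: HIT. Cache (old->new): [12 18 75]
  6. access 18: HIT. Cache (old->new): [12 18 75]
  7. access 58: MISS, evict 12. Cache (old->new): [18 75 58]
  8. access 18: HIT. Cache (old->new): [18 75 58]
  9. access 18: HIT. Cache (old->new): [18 75 58]
  10. access 40: MISS, evict 18. Cache (old->new): [75 58 40]
  11. access 18: MISS, evict 75. Cache (old->new): [58 40 18]
  12. access 12: MISS, evict 58. Cache (old->new): [40 18 12]
  13. access 58: MISS, evict 40. Cache (old->new): [18 12 58]
  14. access 18: HIT. Cache (old->new): [18 12 58]
  15. access 40: MISS, evict 18. Cache (old->new): [12 58 40]
  16. access 40: HIT. Cache (old->new): [12 58 40]
  17. access 40: HIT. Cache (old->new): [12 58 40]
  18. access 96: MISS, evict 12. Cache (old->new): [58 40 96]
  19. access 68: MISS, evict 58. Cache (old->new): [40 96 68]
  20. access 40: HIT. Cache (old->new): [40 96 68]
  21. access 58: MISS, evict 40. Cache (old->new): [96 68 58]
  22. access 40: MISS, evict 96. Cache (old->new): [68 58 40]
  23. access 12: MISS, evict 68. Cache (old->new): [58 40 12]
  24. access 68: MISS, evict 58. Cache (old->new): [40 12 68]
  25. access 2: MISS, evict 40. Cache (old->new): [12 68 2]
  26. access 58: MISS, evict 12. Cache (old->new): [68 2 58]
Total: 9 hits, 17 misses, 14 evictions

Hit rate = 9/26

Answer: 9/26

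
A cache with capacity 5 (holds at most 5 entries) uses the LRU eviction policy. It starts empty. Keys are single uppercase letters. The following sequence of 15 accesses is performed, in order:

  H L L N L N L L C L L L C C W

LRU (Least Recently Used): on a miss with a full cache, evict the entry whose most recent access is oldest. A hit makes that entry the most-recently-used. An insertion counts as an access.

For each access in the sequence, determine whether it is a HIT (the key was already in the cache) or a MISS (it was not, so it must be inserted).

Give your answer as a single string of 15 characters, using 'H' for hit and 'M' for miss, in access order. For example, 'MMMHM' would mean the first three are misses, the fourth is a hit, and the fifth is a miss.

LRU simulation (capacity=5):
  1. access H: MISS. Cache (LRU->MRU): [H]
  2. access L: MISS. Cache (LRU->MRU): [H L]
  3. access L: HIT. Cache (LRU->MRU): [H L]
  4. access N: MISS. Cache (LRU->MRU): [H L N]
  5. access L: HIT. Cache (LRU->MRU): [H N L]
  6. access N: HIT. Cache (LRU->MRU): [H L N]
  7. access L: HIT. Cache (LRU->MRU): [H N L]
  8. access L: HIT. Cache (LRU->MRU): [H N L]
  9. access C: MISS. Cache (LRU->MRU): [H N L C]
  10. access L: HIT. Cache (LRU->MRU): [H N C L]
  11. access L: HIT. Cache (LRU->MRU): [H N C L]
  12. access L: HIT. Cache (LRU->MRU): [H N C L]
  13. access C: HIT. Cache (LRU->MRU): [H N L C]
  14. access C: HIT. Cache (LRU->MRU): [H N L C]
  15. access W: MISS. Cache (LRU->MRU): [H N L C W]
Total: 10 hits, 5 misses, 0 evictions

Answer: MMHMHHHHMHHHHHM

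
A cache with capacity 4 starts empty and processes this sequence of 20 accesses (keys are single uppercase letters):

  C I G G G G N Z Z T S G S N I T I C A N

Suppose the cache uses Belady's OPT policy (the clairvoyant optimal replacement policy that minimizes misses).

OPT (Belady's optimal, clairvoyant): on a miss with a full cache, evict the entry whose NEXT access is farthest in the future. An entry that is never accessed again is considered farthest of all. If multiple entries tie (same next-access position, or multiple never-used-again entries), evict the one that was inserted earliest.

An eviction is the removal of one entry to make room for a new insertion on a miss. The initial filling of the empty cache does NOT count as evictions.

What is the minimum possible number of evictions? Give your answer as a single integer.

OPT (Belady) simulation (capacity=4):
  1. access C: MISS. Cache: [C]
  2. access I: MISS. Cache: [C I]
  3. access G: MISS. Cache: [C I G]
  4. access G: HIT. Next use of G: step 5. Cache: [C I G]
  5. access G: HIT. Next use of G: step 6. Cache: [C I G]
  6. access G: HIT. Next use of G: step 12. Cache: [C I G]
  7. access N: MISS. Cache: [C I G N]
  8. access Z: MISS, evict C (next use: step 18). Cache: [I G N Z]
  9. access Z: HIT. Next use of Z: never. Cache: [I G N Z]
  10. access T: MISS, evict Z (next use: never). Cache: [I G N T]
  11. access S: MISS, evict T (next use: step 16). Cache: [I G N S]
  12. access G: HIT. Next use of G: never. Cache: [I G N S]
  13. access S: HIT. Next use of S: never. Cache: [I G N S]
  14. access N: HIT. Next use of N: step 20. Cache: [I G N S]
  15. access I: HIT. Next use of I: step 17. Cache: [I G N S]
  16. access T: MISS, evict G (next use: never). Cache: [I N S T]
  17. access I: HIT. Next use of I: never. Cache: [I N S T]
  18. access C: MISS, evict I (next use: never). Cache: [N S T C]
  19. access A: MISS, evict S (next use: never). Cache: [N T C A]
  20. access N: HIT. Next use of N: never. Cache: [N T C A]
Total: 10 hits, 10 misses, 6 evictions

Answer: 6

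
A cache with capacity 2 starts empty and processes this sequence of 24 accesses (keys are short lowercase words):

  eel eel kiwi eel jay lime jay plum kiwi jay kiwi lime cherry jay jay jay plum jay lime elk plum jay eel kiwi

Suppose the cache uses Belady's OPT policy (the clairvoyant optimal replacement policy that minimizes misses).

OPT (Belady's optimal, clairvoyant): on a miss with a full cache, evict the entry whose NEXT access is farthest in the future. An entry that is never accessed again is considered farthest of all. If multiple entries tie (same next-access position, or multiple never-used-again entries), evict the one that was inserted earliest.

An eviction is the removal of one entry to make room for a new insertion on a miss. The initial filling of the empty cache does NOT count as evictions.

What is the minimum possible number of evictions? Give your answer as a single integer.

Answer: 12

Derivation:
OPT (Belady) simulation (capacity=2):
  1. access eel: MISS. Cache: [eel]
  2. access eel: HIT. Next use of eel: step 4. Cache: [eel]
  3. access kiwi: MISS. Cache: [eel kiwi]
  4. access eel: HIT. Next use of eel: step 23. Cache: [eel kiwi]
  5. access jay: MISS, evict eel (next use: step 23). Cache: [kiwi jay]
  6. access lime: MISS, evict kiwi (next use: step 9). Cache: [jay lime]
  7. access jay: HIT. Next use of jay: step 10. Cache: [jay lime]
  8. access plum: MISS, evict lime (next use: step 12). Cache: [jay plum]
  9. access kiwi: MISS, evict plum (next use: step 17). Cache: [jay kiwi]
  10. access jay: HIT. Next use of jay: step 14. Cache: [jay kiwi]
  11. access kiwi: HIT. Next use of kiwi: step 24. Cache: [jay kiwi]
  12. access lime: MISS, evict kiwi (next use: step 24). Cache: [jay lime]
  13. access cherry: MISS, evict lime (next use: step 19). Cache: [jay cherry]
  14. access jay: HIT. Next use of jay: step 15. Cache: [jay cherry]
  15. access jay: HIT. Next use of jay: step 16. Cache: [jay cherry]
  16. access jay: HIT. Next use of jay: step 18. Cache: [jay cherry]
  17. access plum: MISS, evict cherry (next use: never). Cache: [jay plum]
  18. access jay: HIT. Next use of jay: step 22. Cache: [jay plum]
  19. access lime: MISS, evict jay (next use: step 22). Cache: [plum lime]
  20. access elk: MISS, evict lime (next use: never). Cache: [plum elk]
  21. access plum: HIT. Next use of plum: never. Cache: [plum elk]
  22. access jay: MISS, evict plum (next use: never). Cache: [elk jay]
  23. access eel: MISS, evict elk (next use: never). Cache: [jay eel]
  24. access kiwi: MISS, evict jay (next use: never). Cache: [eel kiwi]
Total: 10 hits, 14 misses, 12 evictions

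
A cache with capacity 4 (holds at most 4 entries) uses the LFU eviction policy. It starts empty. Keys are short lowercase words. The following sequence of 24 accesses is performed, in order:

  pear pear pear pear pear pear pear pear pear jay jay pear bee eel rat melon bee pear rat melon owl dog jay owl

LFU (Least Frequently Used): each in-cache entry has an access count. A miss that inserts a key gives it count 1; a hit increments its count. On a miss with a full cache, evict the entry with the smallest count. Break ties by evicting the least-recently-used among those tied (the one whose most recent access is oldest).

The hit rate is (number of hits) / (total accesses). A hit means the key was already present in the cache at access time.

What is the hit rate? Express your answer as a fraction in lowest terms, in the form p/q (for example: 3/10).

LFU simulation (capacity=4):
  1. access pear: MISS. Cache: [pear(c=1)]
  2. access pear: HIT, count now 2. Cache: [pear(c=2)]
  3. access pear: HIT, count now 3. Cache: [pear(c=3)]
  4. access pear: HIT, count now 4. Cache: [pear(c=4)]
  5. access pear: HIT, count now 5. Cache: [pear(c=5)]
  6. access pear: HIT, count now 6. Cache: [pear(c=6)]
  7. access pear: HIT, count now 7. Cache: [pear(c=7)]
  8. access pear: HIT, count now 8. Cache: [pear(c=8)]
  9. access pear: HIT, count now 9. Cache: [pear(c=9)]
  10. access jay: MISS. Cache: [jay(c=1) pear(c=9)]
  11. access jay: HIT, count now 2. Cache: [jay(c=2) pear(c=9)]
  12. access pear: HIT, count now 10. Cache: [jay(c=2) pear(c=10)]
  13. access bee: MISS. Cache: [bee(c=1) jay(c=2) pear(c=10)]
  14. access eel: MISS. Cache: [bee(c=1) eel(c=1) jay(c=2) pear(c=10)]
  15. access rat: MISS, evict bee(c=1). Cache: [eel(c=1) rat(c=1) jay(c=2) pear(c=10)]
  16. access melon: MISS, evict eel(c=1). Cache: [rat(c=1) melon(c=1) jay(c=2) pear(c=10)]
  17. access bee: MISS, evict rat(c=1). Cache: [melon(c=1) bee(c=1) jay(c=2) pear(c=10)]
  18. access pear: HIT, count now 11. Cache: [melon(c=1) bee(c=1) jay(c=2) pear(c=11)]
  19. access rat: MISS, evict melon(c=1). Cache: [bee(c=1) rat(c=1) jay(c=2) pear(c=11)]
  20. access melon: MISS, evict bee(c=1). Cache: [rat(c=1) melon(c=1) jay(c=2) pear(c=11)]
  21. access owl: MISS, evict rat(c=1). Cache: [melon(c=1) owl(c=1) jay(c=2) pear(c=11)]
  22. access dog: MISS, evict melon(c=1). Cache: [owl(c=1) dog(c=1) jay(c=2) pear(c=11)]
  23. access jay: HIT, count now 3. Cache: [owl(c=1) dog(c=1) jay(c=3) pear(c=11)]
  24. access owl: HIT, count now 2. Cache: [dog(c=1) owl(c=2) jay(c=3) pear(c=11)]
Total: 13 hits, 11 misses, 7 evictions

Hit rate = 13/24

Answer: 13/24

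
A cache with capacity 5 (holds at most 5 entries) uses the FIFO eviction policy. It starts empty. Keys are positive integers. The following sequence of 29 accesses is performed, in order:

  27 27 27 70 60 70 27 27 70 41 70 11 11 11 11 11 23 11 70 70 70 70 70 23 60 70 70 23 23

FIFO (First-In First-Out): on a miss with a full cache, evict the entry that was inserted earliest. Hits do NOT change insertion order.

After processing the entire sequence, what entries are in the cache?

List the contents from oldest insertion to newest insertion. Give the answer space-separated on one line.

FIFO simulation (capacity=5):
  1. access 27: MISS. Cache (old->new): [27]
  2. access 27: HIT. Cache (old->new): [27]
  3. access 27: HIT. Cache (old->new): [27]
  4. access 70: MISS. Cache (old->new): [27 70]
  5. access 60: MISS. Cache (old->new): [27 70 60]
  6. access 70: HIT. Cache (old->new): [27 70 60]
  7. access 27: HIT. Cache (old->new): [27 70 60]
  8. access 27: HIT. Cache (old->new): [27 70 60]
  9. access 70: HIT. Cache (old->new): [27 70 60]
  10. access 41: MISS. Cache (old->new): [27 70 60 41]
  11. access 70: HIT. Cache (old->new): [27 70 60 41]
  12. access 11: MISS. Cache (old->new): [27 70 60 41 11]
  13. access 11: HIT. Cache (old->new): [27 70 60 41 11]
  14. access 11: HIT. Cache (old->new): [27 70 60 41 11]
  15. access 11: HIT. Cache (old->new): [27 70 60 41 11]
  16. access 11: HIT. Cache (old->new): [27 70 60 41 11]
  17. access 23: MISS, evict 27. Cache (old->new): [70 60 41 11 23]
  18. access 11: HIT. Cache (old->new): [70 60 41 11 23]
  19. access 70: HIT. Cache (old->new): [70 60 41 11 23]
  20. access 70: HIT. Cache (old->new): [70 60 41 11 23]
  21. access 70: HIT. Cache (old->new): [70 60 41 11 23]
  22. access 70: HIT. Cache (old->new): [70 60 41 11 23]
  23. access 70: HIT. Cache (old->new): [70 60 41 11 23]
  24. access 23: HIT. Cache (old->new): [70 60 41 11 23]
  25. access 60: HIT. Cache (old->new): [70 60 41 11 23]
  26. access 70: HIT. Cache (old->new): [70 60 41 11 23]
  27. access 70: HIT. Cache (old->new): [70 60 41 11 23]
  28. access 23: HIT. Cache (old->new): [70 60 41 11 23]
  29. access 23: HIT. Cache (old->new): [70 60 41 11 23]
Total: 23 hits, 6 misses, 1 evictions

Answer: 70 60 41 11 23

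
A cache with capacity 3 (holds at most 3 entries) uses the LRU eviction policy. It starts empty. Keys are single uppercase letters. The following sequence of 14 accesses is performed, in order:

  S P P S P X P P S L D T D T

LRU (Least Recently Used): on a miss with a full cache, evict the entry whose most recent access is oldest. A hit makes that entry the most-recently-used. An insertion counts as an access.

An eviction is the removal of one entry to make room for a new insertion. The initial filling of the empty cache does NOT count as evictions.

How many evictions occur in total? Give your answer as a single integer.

Answer: 3

Derivation:
LRU simulation (capacity=3):
  1. access S: MISS. Cache (LRU->MRU): [S]
  2. access P: MISS. Cache (LRU->MRU): [S P]
  3. access P: HIT. Cache (LRU->MRU): [S P]
  4. access S: HIT. Cache (LRU->MRU): [P S]
  5. access P: HIT. Cache (LRU->MRU): [S P]
  6. access X: MISS. Cache (LRU->MRU): [S P X]
  7. access P: HIT. Cache (LRU->MRU): [S X P]
  8. access P: HIT. Cache (LRU->MRU): [S X P]
  9. access S: HIT. Cache (LRU->MRU): [X P S]
  10. access L: MISS, evict X. Cache (LRU->MRU): [P S L]
  11. access D: MISS, evict P. Cache (LRU->MRU): [S L D]
  12. access T: MISS, evict S. Cache (LRU->MRU): [L D T]
  13. access D: HIT. Cache (LRU->MRU): [L T D]
  14. access T: HIT. Cache (LRU->MRU): [L D T]
Total: 8 hits, 6 misses, 3 evictions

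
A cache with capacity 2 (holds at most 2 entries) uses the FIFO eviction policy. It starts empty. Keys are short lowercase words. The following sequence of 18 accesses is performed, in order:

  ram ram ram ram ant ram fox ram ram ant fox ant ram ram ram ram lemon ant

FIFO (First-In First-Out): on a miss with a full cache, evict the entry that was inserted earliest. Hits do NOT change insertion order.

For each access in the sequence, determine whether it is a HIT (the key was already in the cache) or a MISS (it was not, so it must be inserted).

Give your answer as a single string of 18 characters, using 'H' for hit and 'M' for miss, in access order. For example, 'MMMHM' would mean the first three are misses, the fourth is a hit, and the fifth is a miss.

FIFO simulation (capacity=2):
  1. access ram: MISS. Cache (old->new): [ram]
  2. access ram: HIT. Cache (old->new): [ram]
  3. access ram: HIT. Cache (old->new): [ram]
  4. access ram: HIT. Cache (old->new): [ram]
  5. access ant: MISS. Cache (old->new): [ram ant]
  6. access ram: HIT. Cache (old->new): [ram ant]
  7. access fox: MISS, evict ram. Cache (old->new): [ant fox]
  8. access ram: MISS, evict ant. Cache (old->new): [fox ram]
  9. access ram: HIT. Cache (old->new): [fox ram]
  10. access ant: MISS, evict fox. Cache (old->new): [ram ant]
  11. access fox: MISS, evict ram. Cache (old->new): [ant fox]
  12. access ant: HIT. Cache (old->new): [ant fox]
  13. access ram: MISS, evict ant. Cache (old->new): [fox ram]
  14. access ram: HIT. Cache (old->new): [fox ram]
  15. access ram: HIT. Cache (old->new): [fox ram]
  16. access ram: HIT. Cache (old->new): [fox ram]
  17. access lemon: MISS, evict fox. Cache (old->new): [ram lemon]
  18. access ant: MISS, evict ram. Cache (old->new): [lemon ant]
Total: 9 hits, 9 misses, 7 evictions

Answer: MHHHMHMMHMMHMHHHMM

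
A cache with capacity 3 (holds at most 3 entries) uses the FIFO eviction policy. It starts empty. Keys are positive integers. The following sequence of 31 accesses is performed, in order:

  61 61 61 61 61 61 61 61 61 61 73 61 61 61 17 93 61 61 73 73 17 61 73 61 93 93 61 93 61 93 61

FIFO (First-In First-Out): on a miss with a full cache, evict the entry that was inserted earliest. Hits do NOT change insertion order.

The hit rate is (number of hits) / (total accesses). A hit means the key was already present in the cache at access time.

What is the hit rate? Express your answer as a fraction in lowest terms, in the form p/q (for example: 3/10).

Answer: 22/31

Derivation:
FIFO simulation (capacity=3):
  1. access 61: MISS. Cache (old->new): [61]
  2. access 61: HIT. Cache (old->new): [61]
  3. access 61: HIT. Cache (old->new): [61]
  4. access 61: HIT. Cache (old->new): [61]
  5. access 61: HIT. Cache (old->new): [61]
  6. access 61: HIT. Cache (old->new): [61]
  7. access 61: HIT. Cache (old->new): [61]
  8. access 61: HIT. Cache (old->new): [61]
  9. access 61: HIT. Cache (old->new): [61]
  10. access 61: HIT. Cache (old->new): [61]
  11. access 73: MISS. Cache (old->new): [61 73]
  12. access 61: HIT. Cache (old->new): [61 73]
  13. access 61: HIT. Cache (old->new): [61 73]
  14. access 61: HIT. Cache (old->new): [61 73]
  15. access 17: MISS. Cache (old->new): [61 73 17]
  16. access 93: MISS, evict 61. Cache (old->new): [73 17 93]
  17. access 61: MISS, evict 73. Cache (old->new): [17 93 61]
  18. access 61: HIT. Cache (old->new): [17 93 61]
  19. access 73: MISS, evict 17. Cache (old->new): [93 61 73]
  20. access 73: HIT. Cache (old->new): [93 61 73]
  21. access 17: MISS, evict 93. Cache (old->new): [61 73 17]
  22. access 61: HIT. Cache (old->new): [61 73 17]
  23. access 73: HIT. Cache (old->new): [61 73 17]
  24. access 61: HIT. Cache (old->new): [61 73 17]
  25. access 93: MISS, evict 61. Cache (old->new): [73 17 93]
  26. access 93: HIT. Cache (old->new): [73 17 93]
  27. access 61: MISS, evict 73. Cache (old->new): [17 93 61]
  28. access 93: HIT. Cache (old->new): [17 93 61]
  29. access 61: HIT. Cache (old->new): [17 93 61]
  30. access 93: HIT. Cache (old->new): [17 93 61]
  31. access 61: HIT. Cache (old->new): [17 93 61]
Total: 22 hits, 9 misses, 6 evictions

Hit rate = 22/31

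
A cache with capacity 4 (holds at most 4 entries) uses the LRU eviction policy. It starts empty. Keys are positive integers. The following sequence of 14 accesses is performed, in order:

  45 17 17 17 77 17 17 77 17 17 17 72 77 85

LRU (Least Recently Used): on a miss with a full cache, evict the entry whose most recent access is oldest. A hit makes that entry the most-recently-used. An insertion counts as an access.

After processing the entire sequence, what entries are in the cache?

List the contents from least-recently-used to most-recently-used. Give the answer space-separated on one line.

LRU simulation (capacity=4):
  1. access 45: MISS. Cache (LRU->MRU): [45]
  2. access 17: MISS. Cache (LRU->MRU): [45 17]
  3. access 17: HIT. Cache (LRU->MRU): [45 17]
  4. access 17: HIT. Cache (LRU->MRU): [45 17]
  5. access 77: MISS. Cache (LRU->MRU): [45 17 77]
  6. access 17: HIT. Cache (LRU->MRU): [45 77 17]
  7. access 17: HIT. Cache (LRU->MRU): [45 77 17]
  8. access 77: HIT. Cache (LRU->MRU): [45 17 77]
  9. access 17: HIT. Cache (LRU->MRU): [45 77 17]
  10. access 17: HIT. Cache (LRU->MRU): [45 77 17]
  11. access 17: HIT. Cache (LRU->MRU): [45 77 17]
  12. access 72: MISS. Cache (LRU->MRU): [45 77 17 72]
  13. access 77: HIT. Cache (LRU->MRU): [45 17 72 77]
  14. access 85: MISS, evict 45. Cache (LRU->MRU): [17 72 77 85]
Total: 9 hits, 5 misses, 1 evictions

Answer: 17 72 77 85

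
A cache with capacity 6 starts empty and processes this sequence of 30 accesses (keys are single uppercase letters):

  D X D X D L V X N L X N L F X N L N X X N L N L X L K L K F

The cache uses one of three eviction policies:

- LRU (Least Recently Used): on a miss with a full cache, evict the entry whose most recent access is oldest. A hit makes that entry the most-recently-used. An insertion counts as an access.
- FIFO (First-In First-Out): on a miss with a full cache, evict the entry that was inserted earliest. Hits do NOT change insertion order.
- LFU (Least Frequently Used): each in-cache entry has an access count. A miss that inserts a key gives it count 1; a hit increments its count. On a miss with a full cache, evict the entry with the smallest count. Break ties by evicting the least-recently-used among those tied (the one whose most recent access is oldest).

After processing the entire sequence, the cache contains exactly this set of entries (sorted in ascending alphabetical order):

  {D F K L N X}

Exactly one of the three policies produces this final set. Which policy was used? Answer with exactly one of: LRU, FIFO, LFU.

Answer: LFU

Derivation:
Simulating under each policy and comparing final sets:
  LRU: final set = {F K L N V X} -> differs
  FIFO: final set = {F K L N V X} -> differs
  LFU: final set = {D F K L N X} -> MATCHES target
Only LFU produces the target set.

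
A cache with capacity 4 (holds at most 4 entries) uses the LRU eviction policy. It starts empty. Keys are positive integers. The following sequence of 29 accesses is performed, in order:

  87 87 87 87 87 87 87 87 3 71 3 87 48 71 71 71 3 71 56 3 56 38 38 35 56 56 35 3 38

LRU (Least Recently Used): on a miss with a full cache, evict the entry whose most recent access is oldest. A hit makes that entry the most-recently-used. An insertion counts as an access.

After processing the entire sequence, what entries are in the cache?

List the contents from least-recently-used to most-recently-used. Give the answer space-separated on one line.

Answer: 56 35 3 38

Derivation:
LRU simulation (capacity=4):
  1. access 87: MISS. Cache (LRU->MRU): [87]
  2. access 87: HIT. Cache (LRU->MRU): [87]
  3. access 87: HIT. Cache (LRU->MRU): [87]
  4. access 87: HIT. Cache (LRU->MRU): [87]
  5. access 87: HIT. Cache (LRU->MRU): [87]
  6. access 87: HIT. Cache (LRU->MRU): [87]
  7. access 87: HIT. Cache (LRU->MRU): [87]
  8. access 87: HIT. Cache (LRU->MRU): [87]
  9. access 3: MISS. Cache (LRU->MRU): [87 3]
  10. access 71: MISS. Cache (LRU->MRU): [87 3 71]
  11. access 3: HIT. Cache (LRU->MRU): [87 71 3]
  12. access 87: HIT. Cache (LRU->MRU): [71 3 87]
  13. access 48: MISS. Cache (LRU->MRU): [71 3 87 48]
  14. access 71: HIT. Cache (LRU->MRU): [3 87 48 71]
  15. access 71: HIT. Cache (LRU->MRU): [3 87 48 71]
  16. access 71: HIT. Cache (LRU->MRU): [3 87 48 71]
  17. access 3: HIT. Cache (LRU->MRU): [87 48 71 3]
  18. access 71: HIT. Cache (LRU->MRU): [87 48 3 71]
  19. access 56: MISS, evict 87. Cache (LRU->MRU): [48 3 71 56]
  20. access 3: HIT. Cache (LRU->MRU): [48 71 56 3]
  21. access 56: HIT. Cache (LRU->MRU): [48 71 3 56]
  22. access 38: MISS, evict 48. Cache (LRU->MRU): [71 3 56 38]
  23. access 38: HIT. Cache (LRU->MRU): [71 3 56 38]
  24. access 35: MISS, evict 71. Cache (LRU->MRU): [3 56 38 35]
  25. access 56: HIT. Cache (LRU->MRU): [3 38 35 56]
  26. access 56: HIT. Cache (LRU->MRU): [3 38 35 56]
  27. access 35: HIT. Cache (LRU->MRU): [3 38 56 35]
  28. access 3: HIT. Cache (LRU->MRU): [38 56 35 3]
  29. access 38: HIT. Cache (LRU->MRU): [56 35 3 38]
Total: 22 hits, 7 misses, 3 evictions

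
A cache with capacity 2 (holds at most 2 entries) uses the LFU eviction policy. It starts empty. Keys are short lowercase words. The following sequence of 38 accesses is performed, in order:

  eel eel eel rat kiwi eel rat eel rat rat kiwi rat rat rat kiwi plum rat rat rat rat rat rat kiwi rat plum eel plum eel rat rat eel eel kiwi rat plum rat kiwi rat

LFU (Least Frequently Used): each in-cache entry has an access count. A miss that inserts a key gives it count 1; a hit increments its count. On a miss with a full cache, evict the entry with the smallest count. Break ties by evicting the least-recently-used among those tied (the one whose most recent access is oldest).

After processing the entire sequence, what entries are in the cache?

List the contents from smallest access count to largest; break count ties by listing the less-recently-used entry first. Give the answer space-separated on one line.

Answer: kiwi rat

Derivation:
LFU simulation (capacity=2):
  1. access eel: MISS. Cache: [eel(c=1)]
  2. access eel: HIT, count now 2. Cache: [eel(c=2)]
  3. access eel: HIT, count now 3. Cache: [eel(c=3)]
  4. access rat: MISS. Cache: [rat(c=1) eel(c=3)]
  5. access kiwi: MISS, evict rat(c=1). Cache: [kiwi(c=1) eel(c=3)]
  6. access eel: HIT, count now 4. Cache: [kiwi(c=1) eel(c=4)]
  7. access rat: MISS, evict kiwi(c=1). Cache: [rat(c=1) eel(c=4)]
  8. access eel: HIT, count now 5. Cache: [rat(c=1) eel(c=5)]
  9. access rat: HIT, count now 2. Cache: [rat(c=2) eel(c=5)]
  10. access rat: HIT, count now 3. Cache: [rat(c=3) eel(c=5)]
  11. access kiwi: MISS, evict rat(c=3). Cache: [kiwi(c=1) eel(c=5)]
  12. access rat: MISS, evict kiwi(c=1). Cache: [rat(c=1) eel(c=5)]
  13. access rat: HIT, count now 2. Cache: [rat(c=2) eel(c=5)]
  14. access rat: HIT, count now 3. Cache: [rat(c=3) eel(c=5)]
  15. access kiwi: MISS, evict rat(c=3). Cache: [kiwi(c=1) eel(c=5)]
  16. access plum: MISS, evict kiwi(c=1). Cache: [plum(c=1) eel(c=5)]
  17. access rat: MISS, evict plum(c=1). Cache: [rat(c=1) eel(c=5)]
  18. access rat: HIT, count now 2. Cache: [rat(c=2) eel(c=5)]
  19. access rat: HIT, count now 3. Cache: [rat(c=3) eel(c=5)]
  20. access rat: HIT, count now 4. Cache: [rat(c=4) eel(c=5)]
  21. access rat: HIT, count now 5. Cache: [eel(c=5) rat(c=5)]
  22. access rat: HIT, count now 6. Cache: [eel(c=5) rat(c=6)]
  23. access kiwi: MISS, evict eel(c=5). Cache: [kiwi(c=1) rat(c=6)]
  24. access rat: HIT, count now 7. Cache: [kiwi(c=1) rat(c=7)]
  25. access plum: MISS, evict kiwi(c=1). Cache: [plum(c=1) rat(c=7)]
  26. access eel: MISS, evict plum(c=1). Cache: [eel(c=1) rat(c=7)]
  27. access plum: MISS, evict eel(c=1). Cache: [plum(c=1) rat(c=7)]
  28. access eel: MISS, evict plum(c=1). Cache: [eel(c=1) rat(c=7)]
  29. access rat: HIT, count now 8. Cache: [eel(c=1) rat(c=8)]
  30. access rat: HIT, count now 9. Cache: [eel(c=1) rat(c=9)]
  31. access eel: HIT, count now 2. Cache: [eel(c=2) rat(c=9)]
  32. access eel: HIT, count now 3. Cache: [eel(c=3) rat(c=9)]
  33. access kiwi: MISS, evict eel(c=3). Cache: [kiwi(c=1) rat(c=9)]
  34. access rat: HIT, count now 10. Cache: [kiwi(c=1) rat(c=10)]
  35. access plum: MISS, evict kiwi(c=1). Cache: [plum(c=1) rat(c=10)]
  36. access rat: HIT, count now 11. Cache: [plum(c=1) rat(c=11)]
  37. access kiwi: MISS, evict plum(c=1). Cache: [kiwi(c=1) rat(c=11)]
  38. access rat: HIT, count now 12. Cache: [kiwi(c=1) rat(c=12)]
Total: 21 hits, 17 misses, 15 evictions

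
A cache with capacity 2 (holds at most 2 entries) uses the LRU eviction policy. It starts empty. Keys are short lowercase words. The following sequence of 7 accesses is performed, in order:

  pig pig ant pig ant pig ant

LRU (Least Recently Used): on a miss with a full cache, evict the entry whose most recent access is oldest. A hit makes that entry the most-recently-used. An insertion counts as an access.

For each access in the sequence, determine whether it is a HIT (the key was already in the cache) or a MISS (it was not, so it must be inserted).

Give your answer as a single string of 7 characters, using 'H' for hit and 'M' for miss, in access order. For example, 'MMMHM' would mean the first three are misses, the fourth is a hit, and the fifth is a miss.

Answer: MHMHHHH

Derivation:
LRU simulation (capacity=2):
  1. access pig: MISS. Cache (LRU->MRU): [pig]
  2. access pig: HIT. Cache (LRU->MRU): [pig]
  3. access ant: MISS. Cache (LRU->MRU): [pig ant]
  4. access pig: HIT. Cache (LRU->MRU): [ant pig]
  5. access ant: HIT. Cache (LRU->MRU): [pig ant]
  6. access pig: HIT. Cache (LRU->MRU): [ant pig]
  7. access ant: HIT. Cache (LRU->MRU): [pig ant]
Total: 5 hits, 2 misses, 0 evictions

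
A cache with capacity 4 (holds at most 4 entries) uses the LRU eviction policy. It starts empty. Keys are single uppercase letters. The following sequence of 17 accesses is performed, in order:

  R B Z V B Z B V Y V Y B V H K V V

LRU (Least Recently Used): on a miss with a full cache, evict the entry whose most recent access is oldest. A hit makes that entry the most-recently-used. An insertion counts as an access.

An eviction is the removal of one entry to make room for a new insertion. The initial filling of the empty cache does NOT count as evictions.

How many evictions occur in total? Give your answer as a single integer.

LRU simulation (capacity=4):
  1. access R: MISS. Cache (LRU->MRU): [R]
  2. access B: MISS. Cache (LRU->MRU): [R B]
  3. access Z: MISS. Cache (LRU->MRU): [R B Z]
  4. access V: MISS. Cache (LRU->MRU): [R B Z V]
  5. access B: HIT. Cache (LRU->MRU): [R Z V B]
  6. access Z: HIT. Cache (LRU->MRU): [R V B Z]
  7. access B: HIT. Cache (LRU->MRU): [R V Z B]
  8. access V: HIT. Cache (LRU->MRU): [R Z B V]
  9. access Y: MISS, evict R. Cache (LRU->MRU): [Z B V Y]
  10. access V: HIT. Cache (LRU->MRU): [Z B Y V]
  11. access Y: HIT. Cache (LRU->MRU): [Z B V Y]
  12. access B: HIT. Cache (LRU->MRU): [Z V Y B]
  13. access V: HIT. Cache (LRU->MRU): [Z Y B V]
  14. access H: MISS, evict Z. Cache (LRU->MRU): [Y B V H]
  15. access K: MISS, evict Y. Cache (LRU->MRU): [B V H K]
  16. access V: HIT. Cache (LRU->MRU): [B H K V]
  17. access V: HIT. Cache (LRU->MRU): [B H K V]
Total: 10 hits, 7 misses, 3 evictions

Answer: 3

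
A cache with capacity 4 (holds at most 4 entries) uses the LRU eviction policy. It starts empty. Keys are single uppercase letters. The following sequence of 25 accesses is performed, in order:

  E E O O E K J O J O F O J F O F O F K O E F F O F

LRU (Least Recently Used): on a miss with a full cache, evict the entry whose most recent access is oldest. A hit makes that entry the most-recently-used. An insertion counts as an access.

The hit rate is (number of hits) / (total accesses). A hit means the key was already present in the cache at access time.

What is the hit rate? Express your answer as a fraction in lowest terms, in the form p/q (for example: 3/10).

Answer: 19/25

Derivation:
LRU simulation (capacity=4):
  1. access E: MISS. Cache (LRU->MRU): [E]
  2. access E: HIT. Cache (LRU->MRU): [E]
  3. access O: MISS. Cache (LRU->MRU): [E O]
  4. access O: HIT. Cache (LRU->MRU): [E O]
  5. access E: HIT. Cache (LRU->MRU): [O E]
  6. access K: MISS. Cache (LRU->MRU): [O E K]
  7. access J: MISS. Cache (LRU->MRU): [O E K J]
  8. access O: HIT. Cache (LRU->MRU): [E K J O]
  9. access J: HIT. Cache (LRU->MRU): [E K O J]
  10. access O: HIT. Cache (LRU->MRU): [E K J O]
  11. access F: MISS, evict E. Cache (LRU->MRU): [K J O F]
  12. access O: HIT. Cache (LRU->MRU): [K J F O]
  13. access J: HIT. Cache (LRU->MRU): [K F O J]
  14. access F: HIT. Cache (LRU->MRU): [K O J F]
  15. access O: HIT. Cache (LRU->MRU): [K J F O]
  16. access F: HIT. Cache (LRU->MRU): [K J O F]
  17. access O: HIT. Cache (LRU->MRU): [K J F O]
  18. access F: HIT. Cache (LRU->MRU): [K J O F]
  19. access K: HIT. Cache (LRU->MRU): [J O F K]
  20. access O: HIT. Cache (LRU->MRU): [J F K O]
  21. access E: MISS, evict J. Cache (LRU->MRU): [F K O E]
  22. access F: HIT. Cache (LRU->MRU): [K O E F]
  23. access F: HIT. Cache (LRU->MRU): [K O E F]
  24. access O: HIT. Cache (LRU->MRU): [K E F O]
  25. access F: HIT. Cache (LRU->MRU): [K E O F]
Total: 19 hits, 6 misses, 2 evictions

Hit rate = 19/25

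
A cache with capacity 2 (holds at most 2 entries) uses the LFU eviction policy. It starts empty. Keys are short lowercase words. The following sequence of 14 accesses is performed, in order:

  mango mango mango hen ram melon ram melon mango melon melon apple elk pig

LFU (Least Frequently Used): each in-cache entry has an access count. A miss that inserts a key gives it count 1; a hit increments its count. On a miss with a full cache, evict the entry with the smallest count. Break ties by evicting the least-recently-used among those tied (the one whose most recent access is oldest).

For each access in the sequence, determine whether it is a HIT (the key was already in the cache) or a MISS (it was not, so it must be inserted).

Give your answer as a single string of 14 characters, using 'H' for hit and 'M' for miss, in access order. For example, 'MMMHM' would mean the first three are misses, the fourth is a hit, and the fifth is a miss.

LFU simulation (capacity=2):
  1. access mango: MISS. Cache: [mango(c=1)]
  2. access mango: HIT, count now 2. Cache: [mango(c=2)]
  3. access mango: HIT, count now 3. Cache: [mango(c=3)]
  4. access hen: MISS. Cache: [hen(c=1) mango(c=3)]
  5. access ram: MISS, evict hen(c=1). Cache: [ram(c=1) mango(c=3)]
  6. access melon: MISS, evict ram(c=1). Cache: [melon(c=1) mango(c=3)]
  7. access ram: MISS, evict melon(c=1). Cache: [ram(c=1) mango(c=3)]
  8. access melon: MISS, evict ram(c=1). Cache: [melon(c=1) mango(c=3)]
  9. access mango: HIT, count now 4. Cache: [melon(c=1) mango(c=4)]
  10. access melon: HIT, count now 2. Cache: [melon(c=2) mango(c=4)]
  11. access melon: HIT, count now 3. Cache: [melon(c=3) mango(c=4)]
  12. access apple: MISS, evict melon(c=3). Cache: [apple(c=1) mango(c=4)]
  13. access elk: MISS, evict apple(c=1). Cache: [elk(c=1) mango(c=4)]
  14. access pig: MISS, evict elk(c=1). Cache: [pig(c=1) mango(c=4)]
Total: 5 hits, 9 misses, 7 evictions

Answer: MHHMMMMMHHHMMM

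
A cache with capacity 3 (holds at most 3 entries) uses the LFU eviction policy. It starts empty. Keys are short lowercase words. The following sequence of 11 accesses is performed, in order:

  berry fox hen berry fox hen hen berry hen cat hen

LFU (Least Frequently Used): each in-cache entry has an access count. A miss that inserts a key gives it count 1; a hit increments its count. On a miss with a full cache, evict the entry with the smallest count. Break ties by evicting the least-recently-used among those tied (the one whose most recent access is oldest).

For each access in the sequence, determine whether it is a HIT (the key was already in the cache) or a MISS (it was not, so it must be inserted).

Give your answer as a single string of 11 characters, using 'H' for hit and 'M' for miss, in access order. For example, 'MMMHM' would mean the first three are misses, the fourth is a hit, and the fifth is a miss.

LFU simulation (capacity=3):
  1. access berry: MISS. Cache: [berry(c=1)]
  2. access fox: MISS. Cache: [berry(c=1) fox(c=1)]
  3. access hen: MISS. Cache: [berry(c=1) fox(c=1) hen(c=1)]
  4. access berry: HIT, count now 2. Cache: [fox(c=1) hen(c=1) berry(c=2)]
  5. access fox: HIT, count now 2. Cache: [hen(c=1) berry(c=2) fox(c=2)]
  6. access hen: HIT, count now 2. Cache: [berry(c=2) fox(c=2) hen(c=2)]
  7. access hen: HIT, count now 3. Cache: [berry(c=2) fox(c=2) hen(c=3)]
  8. access berry: HIT, count now 3. Cache: [fox(c=2) hen(c=3) berry(c=3)]
  9. access hen: HIT, count now 4. Cache: [fox(c=2) berry(c=3) hen(c=4)]
  10. access cat: MISS, evict fox(c=2). Cache: [cat(c=1) berry(c=3) hen(c=4)]
  11. access hen: HIT, count now 5. Cache: [cat(c=1) berry(c=3) hen(c=5)]
Total: 7 hits, 4 misses, 1 evictions

Answer: MMMHHHHHHMH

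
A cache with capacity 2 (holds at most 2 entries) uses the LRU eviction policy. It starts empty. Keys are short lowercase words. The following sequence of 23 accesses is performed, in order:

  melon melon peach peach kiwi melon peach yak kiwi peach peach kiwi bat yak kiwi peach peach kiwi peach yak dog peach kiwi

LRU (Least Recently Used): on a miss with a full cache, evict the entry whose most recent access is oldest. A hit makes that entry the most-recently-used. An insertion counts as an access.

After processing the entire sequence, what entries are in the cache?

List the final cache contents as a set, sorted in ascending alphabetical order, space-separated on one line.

LRU simulation (capacity=2):
  1. access melon: MISS. Cache (LRU->MRU): [melon]
  2. access melon: HIT. Cache (LRU->MRU): [melon]
  3. access peach: MISS. Cache (LRU->MRU): [melon peach]
  4. access peach: HIT. Cache (LRU->MRU): [melon peach]
  5. access kiwi: MISS, evict melon. Cache (LRU->MRU): [peach kiwi]
  6. access melon: MISS, evict peach. Cache (LRU->MRU): [kiwi melon]
  7. access peach: MISS, evict kiwi. Cache (LRU->MRU): [melon peach]
  8. access yak: MISS, evict melon. Cache (LRU->MRU): [peach yak]
  9. access kiwi: MISS, evict peach. Cache (LRU->MRU): [yak kiwi]
  10. access peach: MISS, evict yak. Cache (LRU->MRU): [kiwi peach]
  11. access peach: HIT. Cache (LRU->MRU): [kiwi peach]
  12. access kiwi: HIT. Cache (LRU->MRU): [peach kiwi]
  13. access bat: MISS, evict peach. Cache (LRU->MRU): [kiwi bat]
  14. access yak: MISS, evict kiwi. Cache (LRU->MRU): [bat yak]
  15. access kiwi: MISS, evict bat. Cache (LRU->MRU): [yak kiwi]
  16. access peach: MISS, evict yak. Cache (LRU->MRU): [kiwi peach]
  17. access peach: HIT. Cache (LRU->MRU): [kiwi peach]
  18. access kiwi: HIT. Cache (LRU->MRU): [peach kiwi]
  19. access peach: HIT. Cache (LRU->MRU): [kiwi peach]
  20. access yak: MISS, evict kiwi. Cache (LRU->MRU): [peach yak]
  21. access dog: MISS, evict peach. Cache (LRU->MRU): [yak dog]
  22. access peach: MISS, evict yak. Cache (LRU->MRU): [dog peach]
  23. access kiwi: MISS, evict dog. Cache (LRU->MRU): [peach kiwi]
Total: 7 hits, 16 misses, 14 evictions

Answer: kiwi peach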